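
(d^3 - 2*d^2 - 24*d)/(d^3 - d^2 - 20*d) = (d - 6)/(d - 5)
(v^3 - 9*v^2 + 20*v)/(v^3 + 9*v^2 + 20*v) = (v^2 - 9*v + 20)/(v^2 + 9*v + 20)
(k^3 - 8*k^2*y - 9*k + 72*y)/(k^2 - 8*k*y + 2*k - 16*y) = (k^2 - 9)/(k + 2)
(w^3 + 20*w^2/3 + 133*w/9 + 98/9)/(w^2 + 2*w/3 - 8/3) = (9*w^2 + 42*w + 49)/(3*(3*w - 4))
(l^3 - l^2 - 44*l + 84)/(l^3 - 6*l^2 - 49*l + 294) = (l - 2)/(l - 7)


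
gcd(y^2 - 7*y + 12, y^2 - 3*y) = y - 3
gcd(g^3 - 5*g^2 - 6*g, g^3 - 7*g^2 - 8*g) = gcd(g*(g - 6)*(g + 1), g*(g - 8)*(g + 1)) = g^2 + g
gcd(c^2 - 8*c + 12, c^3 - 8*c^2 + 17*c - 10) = c - 2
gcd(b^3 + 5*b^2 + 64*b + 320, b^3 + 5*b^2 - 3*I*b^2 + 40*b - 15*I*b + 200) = b^2 + b*(5 - 8*I) - 40*I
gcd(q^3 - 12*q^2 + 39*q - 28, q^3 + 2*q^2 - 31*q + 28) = q^2 - 5*q + 4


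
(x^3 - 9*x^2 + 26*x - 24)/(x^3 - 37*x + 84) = (x - 2)/(x + 7)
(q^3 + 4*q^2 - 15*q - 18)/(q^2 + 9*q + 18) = (q^2 - 2*q - 3)/(q + 3)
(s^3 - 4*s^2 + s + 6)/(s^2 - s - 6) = (s^2 - s - 2)/(s + 2)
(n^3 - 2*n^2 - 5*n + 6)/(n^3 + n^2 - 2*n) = (n - 3)/n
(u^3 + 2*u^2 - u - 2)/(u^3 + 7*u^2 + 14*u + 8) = (u - 1)/(u + 4)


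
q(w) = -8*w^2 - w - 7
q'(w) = -16*w - 1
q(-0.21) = -7.14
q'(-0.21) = 2.36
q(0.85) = -13.63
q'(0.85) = -14.60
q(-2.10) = -40.18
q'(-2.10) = 32.60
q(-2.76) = -65.18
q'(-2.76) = 43.16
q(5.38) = -243.94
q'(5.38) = -87.08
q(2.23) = -49.01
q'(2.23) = -36.68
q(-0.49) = -8.43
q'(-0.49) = 6.84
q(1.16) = -18.92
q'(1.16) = -19.56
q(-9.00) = -646.00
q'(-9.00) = 143.00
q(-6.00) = -289.00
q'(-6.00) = 95.00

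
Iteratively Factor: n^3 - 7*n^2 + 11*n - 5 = (n - 1)*(n^2 - 6*n + 5) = (n - 1)^2*(n - 5)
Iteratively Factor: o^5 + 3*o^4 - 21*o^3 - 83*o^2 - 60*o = (o + 3)*(o^4 - 21*o^2 - 20*o) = (o - 5)*(o + 3)*(o^3 + 5*o^2 + 4*o) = (o - 5)*(o + 3)*(o + 4)*(o^2 + o) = (o - 5)*(o + 1)*(o + 3)*(o + 4)*(o)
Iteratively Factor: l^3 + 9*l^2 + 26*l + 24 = (l + 2)*(l^2 + 7*l + 12) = (l + 2)*(l + 3)*(l + 4)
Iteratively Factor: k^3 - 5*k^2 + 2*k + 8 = (k - 2)*(k^2 - 3*k - 4) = (k - 2)*(k + 1)*(k - 4)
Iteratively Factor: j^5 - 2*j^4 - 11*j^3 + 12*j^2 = (j)*(j^4 - 2*j^3 - 11*j^2 + 12*j) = j*(j + 3)*(j^3 - 5*j^2 + 4*j) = j*(j - 4)*(j + 3)*(j^2 - j) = j^2*(j - 4)*(j + 3)*(j - 1)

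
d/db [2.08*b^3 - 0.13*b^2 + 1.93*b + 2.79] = 6.24*b^2 - 0.26*b + 1.93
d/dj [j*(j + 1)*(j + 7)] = 3*j^2 + 16*j + 7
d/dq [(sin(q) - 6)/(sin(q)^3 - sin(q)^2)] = (19*sin(q) + cos(2*q) - 13)*cos(q)/((sin(q) - 1)^2*sin(q)^3)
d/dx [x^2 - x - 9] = 2*x - 1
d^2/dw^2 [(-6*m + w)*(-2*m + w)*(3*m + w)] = -10*m + 6*w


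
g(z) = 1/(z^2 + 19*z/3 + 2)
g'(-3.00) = -0.00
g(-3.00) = -0.12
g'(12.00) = 0.00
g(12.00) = 0.00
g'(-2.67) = -0.02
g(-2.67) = -0.13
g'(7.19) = -0.00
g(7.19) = 0.01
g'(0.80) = -0.13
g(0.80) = 0.13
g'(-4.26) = 0.05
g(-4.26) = -0.15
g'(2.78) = -0.02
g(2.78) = 0.04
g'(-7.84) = 0.05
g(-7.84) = 0.07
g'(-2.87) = -0.01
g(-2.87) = -0.13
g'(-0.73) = -1.12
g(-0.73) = -0.48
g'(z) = (-2*z - 19/3)/(z^2 + 19*z/3 + 2)^2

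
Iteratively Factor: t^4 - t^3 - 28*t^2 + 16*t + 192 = (t - 4)*(t^3 + 3*t^2 - 16*t - 48) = (t - 4)*(t + 4)*(t^2 - t - 12) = (t - 4)^2*(t + 4)*(t + 3)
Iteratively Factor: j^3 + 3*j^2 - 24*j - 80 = (j - 5)*(j^2 + 8*j + 16) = (j - 5)*(j + 4)*(j + 4)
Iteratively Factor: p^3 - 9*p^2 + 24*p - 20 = (p - 2)*(p^2 - 7*p + 10) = (p - 2)^2*(p - 5)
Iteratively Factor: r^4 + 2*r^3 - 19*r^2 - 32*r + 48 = (r - 1)*(r^3 + 3*r^2 - 16*r - 48) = (r - 1)*(r + 4)*(r^2 - r - 12) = (r - 4)*(r - 1)*(r + 4)*(r + 3)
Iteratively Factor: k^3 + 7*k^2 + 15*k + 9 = (k + 3)*(k^2 + 4*k + 3) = (k + 3)^2*(k + 1)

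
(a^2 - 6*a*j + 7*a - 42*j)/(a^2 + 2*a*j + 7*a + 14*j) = (a - 6*j)/(a + 2*j)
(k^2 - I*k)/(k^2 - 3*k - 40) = k*(-k + I)/(-k^2 + 3*k + 40)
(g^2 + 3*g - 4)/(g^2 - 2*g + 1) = (g + 4)/(g - 1)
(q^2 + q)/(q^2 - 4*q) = (q + 1)/(q - 4)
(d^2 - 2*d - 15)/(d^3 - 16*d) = (d^2 - 2*d - 15)/(d*(d^2 - 16))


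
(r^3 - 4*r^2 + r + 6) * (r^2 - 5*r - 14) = r^5 - 9*r^4 + 7*r^3 + 57*r^2 - 44*r - 84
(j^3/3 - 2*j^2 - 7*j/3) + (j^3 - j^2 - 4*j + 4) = 4*j^3/3 - 3*j^2 - 19*j/3 + 4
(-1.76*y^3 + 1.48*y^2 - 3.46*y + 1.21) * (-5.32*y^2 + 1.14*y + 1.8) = 9.3632*y^5 - 9.88*y^4 + 16.9264*y^3 - 7.7176*y^2 - 4.8486*y + 2.178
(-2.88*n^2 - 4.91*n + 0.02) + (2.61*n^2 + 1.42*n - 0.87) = -0.27*n^2 - 3.49*n - 0.85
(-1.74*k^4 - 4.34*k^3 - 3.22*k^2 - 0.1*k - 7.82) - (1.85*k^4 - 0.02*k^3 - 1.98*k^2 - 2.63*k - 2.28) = -3.59*k^4 - 4.32*k^3 - 1.24*k^2 + 2.53*k - 5.54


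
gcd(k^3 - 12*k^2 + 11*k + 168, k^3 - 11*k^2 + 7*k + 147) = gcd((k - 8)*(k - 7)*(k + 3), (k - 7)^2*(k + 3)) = k^2 - 4*k - 21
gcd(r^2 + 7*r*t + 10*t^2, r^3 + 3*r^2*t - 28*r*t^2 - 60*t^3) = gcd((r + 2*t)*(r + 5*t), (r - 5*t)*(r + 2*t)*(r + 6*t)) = r + 2*t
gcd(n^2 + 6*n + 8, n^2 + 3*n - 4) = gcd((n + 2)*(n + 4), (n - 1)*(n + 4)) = n + 4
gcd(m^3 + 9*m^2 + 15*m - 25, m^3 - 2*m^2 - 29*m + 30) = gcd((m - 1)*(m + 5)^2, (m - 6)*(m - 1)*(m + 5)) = m^2 + 4*m - 5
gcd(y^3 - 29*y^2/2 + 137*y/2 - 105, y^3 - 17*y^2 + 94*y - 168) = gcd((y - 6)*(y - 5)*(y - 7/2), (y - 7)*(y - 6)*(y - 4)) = y - 6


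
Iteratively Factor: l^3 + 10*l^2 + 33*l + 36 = (l + 3)*(l^2 + 7*l + 12) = (l + 3)*(l + 4)*(l + 3)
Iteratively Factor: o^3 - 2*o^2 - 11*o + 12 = (o - 1)*(o^2 - o - 12) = (o - 4)*(o - 1)*(o + 3)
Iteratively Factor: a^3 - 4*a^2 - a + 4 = (a - 1)*(a^2 - 3*a - 4) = (a - 1)*(a + 1)*(a - 4)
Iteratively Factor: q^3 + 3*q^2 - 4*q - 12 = (q - 2)*(q^2 + 5*q + 6) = (q - 2)*(q + 3)*(q + 2)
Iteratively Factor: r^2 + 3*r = (r)*(r + 3)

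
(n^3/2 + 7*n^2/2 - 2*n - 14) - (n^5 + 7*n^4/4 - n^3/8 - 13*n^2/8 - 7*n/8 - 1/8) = -n^5 - 7*n^4/4 + 5*n^3/8 + 41*n^2/8 - 9*n/8 - 111/8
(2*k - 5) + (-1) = 2*k - 6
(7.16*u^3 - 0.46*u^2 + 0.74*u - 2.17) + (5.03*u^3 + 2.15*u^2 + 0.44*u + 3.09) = 12.19*u^3 + 1.69*u^2 + 1.18*u + 0.92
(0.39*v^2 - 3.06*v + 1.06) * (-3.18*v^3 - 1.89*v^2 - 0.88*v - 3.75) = -1.2402*v^5 + 8.9937*v^4 + 2.0694*v^3 - 0.7731*v^2 + 10.5422*v - 3.975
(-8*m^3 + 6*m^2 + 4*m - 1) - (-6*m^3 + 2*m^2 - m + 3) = -2*m^3 + 4*m^2 + 5*m - 4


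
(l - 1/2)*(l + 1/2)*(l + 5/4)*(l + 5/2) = l^4 + 15*l^3/4 + 23*l^2/8 - 15*l/16 - 25/32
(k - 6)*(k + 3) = k^2 - 3*k - 18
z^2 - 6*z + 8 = (z - 4)*(z - 2)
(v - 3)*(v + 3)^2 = v^3 + 3*v^2 - 9*v - 27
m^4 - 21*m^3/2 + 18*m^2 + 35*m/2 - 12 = (m - 8)*(m - 3)*(m - 1/2)*(m + 1)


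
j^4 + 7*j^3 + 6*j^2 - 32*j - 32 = (j - 2)*(j + 1)*(j + 4)^2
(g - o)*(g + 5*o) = g^2 + 4*g*o - 5*o^2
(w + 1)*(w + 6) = w^2 + 7*w + 6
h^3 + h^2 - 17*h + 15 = (h - 3)*(h - 1)*(h + 5)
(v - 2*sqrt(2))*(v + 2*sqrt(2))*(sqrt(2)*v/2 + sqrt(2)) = sqrt(2)*v^3/2 + sqrt(2)*v^2 - 4*sqrt(2)*v - 8*sqrt(2)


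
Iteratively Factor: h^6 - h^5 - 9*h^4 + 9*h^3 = (h - 3)*(h^5 + 2*h^4 - 3*h^3) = h*(h - 3)*(h^4 + 2*h^3 - 3*h^2) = h*(h - 3)*(h + 3)*(h^3 - h^2) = h^2*(h - 3)*(h + 3)*(h^2 - h) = h^3*(h - 3)*(h + 3)*(h - 1)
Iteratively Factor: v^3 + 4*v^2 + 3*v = (v + 3)*(v^2 + v) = v*(v + 3)*(v + 1)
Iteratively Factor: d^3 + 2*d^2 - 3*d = (d)*(d^2 + 2*d - 3) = d*(d + 3)*(d - 1)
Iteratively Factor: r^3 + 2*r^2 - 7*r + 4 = (r - 1)*(r^2 + 3*r - 4) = (r - 1)*(r + 4)*(r - 1)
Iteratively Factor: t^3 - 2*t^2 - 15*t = (t + 3)*(t^2 - 5*t) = t*(t + 3)*(t - 5)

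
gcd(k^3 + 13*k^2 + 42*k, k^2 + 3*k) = k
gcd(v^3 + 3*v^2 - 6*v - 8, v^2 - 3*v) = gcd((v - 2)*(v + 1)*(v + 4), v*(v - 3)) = 1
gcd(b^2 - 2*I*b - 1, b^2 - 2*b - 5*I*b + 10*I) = 1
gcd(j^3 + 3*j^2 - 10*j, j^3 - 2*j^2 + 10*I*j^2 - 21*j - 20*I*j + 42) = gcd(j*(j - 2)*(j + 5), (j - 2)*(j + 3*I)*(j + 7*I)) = j - 2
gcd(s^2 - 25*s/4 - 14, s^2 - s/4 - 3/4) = 1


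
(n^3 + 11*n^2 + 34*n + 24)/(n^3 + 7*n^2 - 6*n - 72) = (n + 1)/(n - 3)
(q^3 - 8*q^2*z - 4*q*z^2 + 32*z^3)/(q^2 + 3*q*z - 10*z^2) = (q^2 - 6*q*z - 16*z^2)/(q + 5*z)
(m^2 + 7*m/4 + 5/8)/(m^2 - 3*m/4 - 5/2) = (m + 1/2)/(m - 2)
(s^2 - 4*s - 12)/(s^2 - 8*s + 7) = (s^2 - 4*s - 12)/(s^2 - 8*s + 7)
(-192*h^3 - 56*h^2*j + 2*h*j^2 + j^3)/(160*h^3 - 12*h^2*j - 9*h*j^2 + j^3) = (-6*h - j)/(5*h - j)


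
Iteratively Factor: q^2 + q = (q)*(q + 1)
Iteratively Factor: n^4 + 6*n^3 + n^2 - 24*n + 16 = (n + 4)*(n^3 + 2*n^2 - 7*n + 4) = (n - 1)*(n + 4)*(n^2 + 3*n - 4) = (n - 1)^2*(n + 4)*(n + 4)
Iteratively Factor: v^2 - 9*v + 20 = (v - 4)*(v - 5)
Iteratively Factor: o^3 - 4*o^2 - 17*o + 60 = (o - 5)*(o^2 + o - 12) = (o - 5)*(o - 3)*(o + 4)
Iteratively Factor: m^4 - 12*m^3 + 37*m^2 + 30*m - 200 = (m + 2)*(m^3 - 14*m^2 + 65*m - 100) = (m - 5)*(m + 2)*(m^2 - 9*m + 20) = (m - 5)^2*(m + 2)*(m - 4)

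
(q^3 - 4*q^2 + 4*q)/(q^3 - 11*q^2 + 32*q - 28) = q/(q - 7)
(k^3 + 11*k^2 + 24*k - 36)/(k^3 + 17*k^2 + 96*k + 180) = (k - 1)/(k + 5)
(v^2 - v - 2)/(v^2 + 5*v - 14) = (v + 1)/(v + 7)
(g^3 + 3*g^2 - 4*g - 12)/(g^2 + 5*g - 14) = (g^2 + 5*g + 6)/(g + 7)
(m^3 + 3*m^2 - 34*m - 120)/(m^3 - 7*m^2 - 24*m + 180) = (m + 4)/(m - 6)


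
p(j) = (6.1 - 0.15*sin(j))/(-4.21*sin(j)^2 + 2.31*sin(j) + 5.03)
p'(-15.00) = 12.07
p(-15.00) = 3.55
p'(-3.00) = 1.03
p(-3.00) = 1.32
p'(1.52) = 0.18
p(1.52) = 1.90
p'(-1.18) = -48.19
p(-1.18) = -8.85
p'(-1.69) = 3.95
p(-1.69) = -4.42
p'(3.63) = 3.79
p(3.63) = 2.04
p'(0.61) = 0.48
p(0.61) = 1.21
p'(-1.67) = 3.19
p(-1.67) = -4.35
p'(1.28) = 0.85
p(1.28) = 1.76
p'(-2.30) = 38.17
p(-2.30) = 6.43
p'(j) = (6.1 - 0.15*sin(j))*(8.42*sin(j)*cos(j) - 2.31*cos(j))/(-4.21*sin(j)^2 + 2.31*sin(j) + 5.03)^2 - 0.15*cos(j)/(-4.21*sin(j)^2 + 2.31*sin(j) + 5.03) = (-0.6315*sin(j)^2 + 51.362*sin(j) - 14.8455)*cos(j)/(17.7241*sin(j)^4 - 19.4502*sin(j)^3 - 37.0165*sin(j)^2 + 23.2386*sin(j) + 25.3009)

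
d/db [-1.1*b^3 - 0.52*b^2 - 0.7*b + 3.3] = -3.3*b^2 - 1.04*b - 0.7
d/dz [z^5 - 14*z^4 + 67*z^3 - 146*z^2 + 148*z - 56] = 5*z^4 - 56*z^3 + 201*z^2 - 292*z + 148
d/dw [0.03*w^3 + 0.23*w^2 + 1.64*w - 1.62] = 0.09*w^2 + 0.46*w + 1.64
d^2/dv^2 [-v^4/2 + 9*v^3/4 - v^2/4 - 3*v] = -6*v^2 + 27*v/2 - 1/2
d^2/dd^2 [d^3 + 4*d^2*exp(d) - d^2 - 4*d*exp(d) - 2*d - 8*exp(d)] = 4*d^2*exp(d) + 12*d*exp(d) + 6*d - 8*exp(d) - 2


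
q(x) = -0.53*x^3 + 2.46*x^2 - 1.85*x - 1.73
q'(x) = -1.59*x^2 + 4.92*x - 1.85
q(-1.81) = 12.82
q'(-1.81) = -15.96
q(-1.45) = 7.74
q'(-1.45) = -12.33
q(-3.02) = 40.89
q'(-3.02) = -31.21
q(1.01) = -1.64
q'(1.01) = 1.50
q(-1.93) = 14.81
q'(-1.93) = -17.27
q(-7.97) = 437.59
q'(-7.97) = -142.06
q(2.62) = 0.78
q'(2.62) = 0.13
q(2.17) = 0.42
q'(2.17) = 1.34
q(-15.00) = 2368.27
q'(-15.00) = -433.40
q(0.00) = -1.73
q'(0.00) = -1.85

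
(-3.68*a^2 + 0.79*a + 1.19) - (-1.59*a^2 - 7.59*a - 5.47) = -2.09*a^2 + 8.38*a + 6.66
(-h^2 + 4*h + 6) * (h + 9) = -h^3 - 5*h^2 + 42*h + 54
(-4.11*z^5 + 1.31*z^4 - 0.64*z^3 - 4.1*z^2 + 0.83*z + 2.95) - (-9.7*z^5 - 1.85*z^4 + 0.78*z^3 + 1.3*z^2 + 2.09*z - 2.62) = 5.59*z^5 + 3.16*z^4 - 1.42*z^3 - 5.4*z^2 - 1.26*z + 5.57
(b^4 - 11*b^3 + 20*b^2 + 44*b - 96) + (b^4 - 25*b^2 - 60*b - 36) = 2*b^4 - 11*b^3 - 5*b^2 - 16*b - 132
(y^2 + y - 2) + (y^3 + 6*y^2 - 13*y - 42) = y^3 + 7*y^2 - 12*y - 44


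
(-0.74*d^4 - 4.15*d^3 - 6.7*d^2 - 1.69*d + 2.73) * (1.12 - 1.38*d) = 1.0212*d^5 + 4.8982*d^4 + 4.598*d^3 - 5.1718*d^2 - 5.6602*d + 3.0576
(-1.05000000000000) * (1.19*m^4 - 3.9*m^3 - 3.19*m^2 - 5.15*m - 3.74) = -1.2495*m^4 + 4.095*m^3 + 3.3495*m^2 + 5.4075*m + 3.927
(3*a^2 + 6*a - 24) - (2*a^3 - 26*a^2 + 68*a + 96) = -2*a^3 + 29*a^2 - 62*a - 120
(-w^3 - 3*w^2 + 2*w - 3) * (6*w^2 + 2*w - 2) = -6*w^5 - 20*w^4 + 8*w^3 - 8*w^2 - 10*w + 6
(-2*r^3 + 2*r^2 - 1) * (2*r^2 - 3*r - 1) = -4*r^5 + 10*r^4 - 4*r^3 - 4*r^2 + 3*r + 1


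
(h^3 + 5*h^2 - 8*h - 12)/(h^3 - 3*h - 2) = (h + 6)/(h + 1)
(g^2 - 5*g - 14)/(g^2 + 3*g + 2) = (g - 7)/(g + 1)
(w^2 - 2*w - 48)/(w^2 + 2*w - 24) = (w - 8)/(w - 4)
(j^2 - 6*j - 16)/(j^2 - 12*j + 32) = (j + 2)/(j - 4)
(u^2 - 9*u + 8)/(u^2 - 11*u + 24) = (u - 1)/(u - 3)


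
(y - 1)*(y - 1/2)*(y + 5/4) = y^3 - y^2/4 - 11*y/8 + 5/8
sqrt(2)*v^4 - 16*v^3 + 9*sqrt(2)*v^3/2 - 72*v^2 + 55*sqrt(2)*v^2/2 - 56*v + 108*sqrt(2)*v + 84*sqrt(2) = (v + 7/2)*(v - 6*sqrt(2))*(v - 2*sqrt(2))*(sqrt(2)*v + sqrt(2))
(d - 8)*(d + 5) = d^2 - 3*d - 40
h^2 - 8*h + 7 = (h - 7)*(h - 1)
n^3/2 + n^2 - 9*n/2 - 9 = (n/2 + 1)*(n - 3)*(n + 3)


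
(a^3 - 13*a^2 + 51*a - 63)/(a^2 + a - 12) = (a^2 - 10*a + 21)/(a + 4)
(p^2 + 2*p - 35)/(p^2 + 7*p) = (p - 5)/p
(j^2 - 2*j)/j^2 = (j - 2)/j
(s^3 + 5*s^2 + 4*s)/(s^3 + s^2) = (s + 4)/s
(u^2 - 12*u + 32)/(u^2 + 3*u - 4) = (u^2 - 12*u + 32)/(u^2 + 3*u - 4)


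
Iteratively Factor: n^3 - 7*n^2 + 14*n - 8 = (n - 4)*(n^2 - 3*n + 2) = (n - 4)*(n - 2)*(n - 1)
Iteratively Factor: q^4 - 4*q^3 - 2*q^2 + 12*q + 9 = (q + 1)*(q^3 - 5*q^2 + 3*q + 9) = (q + 1)^2*(q^2 - 6*q + 9) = (q - 3)*(q + 1)^2*(q - 3)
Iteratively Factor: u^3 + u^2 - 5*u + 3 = (u - 1)*(u^2 + 2*u - 3) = (u - 1)*(u + 3)*(u - 1)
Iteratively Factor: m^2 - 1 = (m - 1)*(m + 1)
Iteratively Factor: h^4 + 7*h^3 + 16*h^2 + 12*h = (h + 2)*(h^3 + 5*h^2 + 6*h) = (h + 2)^2*(h^2 + 3*h) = (h + 2)^2*(h + 3)*(h)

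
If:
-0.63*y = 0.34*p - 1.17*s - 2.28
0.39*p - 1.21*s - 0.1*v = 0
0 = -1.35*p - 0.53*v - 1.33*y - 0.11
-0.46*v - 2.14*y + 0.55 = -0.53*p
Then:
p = 5.31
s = 4.88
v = -38.39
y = 9.82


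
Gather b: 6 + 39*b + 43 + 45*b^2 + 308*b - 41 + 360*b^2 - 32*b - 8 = 405*b^2 + 315*b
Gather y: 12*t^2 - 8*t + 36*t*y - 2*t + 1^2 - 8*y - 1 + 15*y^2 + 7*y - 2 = 12*t^2 - 10*t + 15*y^2 + y*(36*t - 1) - 2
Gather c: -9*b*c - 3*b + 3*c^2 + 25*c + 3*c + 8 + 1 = -3*b + 3*c^2 + c*(28 - 9*b) + 9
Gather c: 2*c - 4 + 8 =2*c + 4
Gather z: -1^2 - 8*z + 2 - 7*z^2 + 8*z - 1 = -7*z^2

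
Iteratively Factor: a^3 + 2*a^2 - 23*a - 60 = (a + 4)*(a^2 - 2*a - 15) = (a - 5)*(a + 4)*(a + 3)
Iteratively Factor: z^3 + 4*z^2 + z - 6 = (z - 1)*(z^2 + 5*z + 6) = (z - 1)*(z + 2)*(z + 3)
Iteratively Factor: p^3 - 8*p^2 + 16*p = (p - 4)*(p^2 - 4*p) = p*(p - 4)*(p - 4)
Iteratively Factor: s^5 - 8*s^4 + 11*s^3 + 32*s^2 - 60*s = (s - 2)*(s^4 - 6*s^3 - s^2 + 30*s) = (s - 5)*(s - 2)*(s^3 - s^2 - 6*s) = (s - 5)*(s - 2)*(s + 2)*(s^2 - 3*s) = (s - 5)*(s - 3)*(s - 2)*(s + 2)*(s)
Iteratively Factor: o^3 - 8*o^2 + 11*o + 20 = (o - 4)*(o^2 - 4*o - 5) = (o - 4)*(o + 1)*(o - 5)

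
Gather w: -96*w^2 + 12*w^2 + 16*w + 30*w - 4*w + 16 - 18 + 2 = -84*w^2 + 42*w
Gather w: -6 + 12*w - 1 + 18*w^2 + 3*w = 18*w^2 + 15*w - 7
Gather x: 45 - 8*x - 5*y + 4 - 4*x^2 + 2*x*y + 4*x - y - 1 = -4*x^2 + x*(2*y - 4) - 6*y + 48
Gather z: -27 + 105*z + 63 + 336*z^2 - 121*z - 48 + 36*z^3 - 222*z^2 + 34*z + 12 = 36*z^3 + 114*z^2 + 18*z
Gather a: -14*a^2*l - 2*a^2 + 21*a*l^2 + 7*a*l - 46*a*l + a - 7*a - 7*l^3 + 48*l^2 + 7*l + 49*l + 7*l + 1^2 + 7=a^2*(-14*l - 2) + a*(21*l^2 - 39*l - 6) - 7*l^3 + 48*l^2 + 63*l + 8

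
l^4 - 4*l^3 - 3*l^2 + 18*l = l*(l - 3)^2*(l + 2)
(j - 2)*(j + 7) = j^2 + 5*j - 14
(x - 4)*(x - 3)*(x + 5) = x^3 - 2*x^2 - 23*x + 60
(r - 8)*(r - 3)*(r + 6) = r^3 - 5*r^2 - 42*r + 144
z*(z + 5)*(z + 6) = z^3 + 11*z^2 + 30*z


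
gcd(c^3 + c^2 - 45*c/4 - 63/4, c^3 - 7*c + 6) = c + 3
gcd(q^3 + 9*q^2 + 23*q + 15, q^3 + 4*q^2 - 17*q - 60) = q^2 + 8*q + 15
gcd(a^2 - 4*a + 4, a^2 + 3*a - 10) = a - 2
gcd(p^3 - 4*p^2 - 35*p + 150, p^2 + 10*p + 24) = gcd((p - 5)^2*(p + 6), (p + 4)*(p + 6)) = p + 6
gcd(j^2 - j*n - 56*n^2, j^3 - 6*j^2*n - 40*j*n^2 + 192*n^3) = j - 8*n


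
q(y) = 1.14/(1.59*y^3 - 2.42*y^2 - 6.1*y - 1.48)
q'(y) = 1.14*(-4.77*y^2 + 4.84*y + 6.1)/(1.59*y^3 - 2.42*y^2 - 6.1*y - 1.48)^2 = (-5.4378*y^2 + 5.5176*y + 6.954)/(-1.59*y^3 + 2.42*y^2 + 6.1*y + 1.48)^2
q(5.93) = 0.01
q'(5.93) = -0.00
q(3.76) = 0.04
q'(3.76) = -0.07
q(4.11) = 0.03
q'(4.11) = -0.03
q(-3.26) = -0.02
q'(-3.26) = -0.02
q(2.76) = -0.34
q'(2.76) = -1.74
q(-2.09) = -0.08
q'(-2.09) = -0.15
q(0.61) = -0.20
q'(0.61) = 0.25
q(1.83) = -0.10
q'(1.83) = -0.01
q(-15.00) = -0.00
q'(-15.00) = -0.00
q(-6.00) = -0.00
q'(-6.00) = -0.00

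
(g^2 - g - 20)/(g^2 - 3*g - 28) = (g - 5)/(g - 7)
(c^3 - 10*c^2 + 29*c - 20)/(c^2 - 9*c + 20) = c - 1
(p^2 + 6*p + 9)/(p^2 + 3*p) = (p + 3)/p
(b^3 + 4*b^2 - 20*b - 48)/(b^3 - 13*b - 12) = (b^2 + 8*b + 12)/(b^2 + 4*b + 3)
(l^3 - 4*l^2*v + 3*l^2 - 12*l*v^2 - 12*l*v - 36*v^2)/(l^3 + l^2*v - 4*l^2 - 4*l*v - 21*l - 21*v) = (l^2 - 4*l*v - 12*v^2)/(l^2 + l*v - 7*l - 7*v)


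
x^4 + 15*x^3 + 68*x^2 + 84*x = x*(x + 2)*(x + 6)*(x + 7)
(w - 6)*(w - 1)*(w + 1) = w^3 - 6*w^2 - w + 6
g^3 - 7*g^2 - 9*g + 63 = (g - 7)*(g - 3)*(g + 3)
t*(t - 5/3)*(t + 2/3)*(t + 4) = t^4 + 3*t^3 - 46*t^2/9 - 40*t/9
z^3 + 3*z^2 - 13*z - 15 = (z - 3)*(z + 1)*(z + 5)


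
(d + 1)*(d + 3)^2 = d^3 + 7*d^2 + 15*d + 9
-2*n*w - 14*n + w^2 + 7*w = (-2*n + w)*(w + 7)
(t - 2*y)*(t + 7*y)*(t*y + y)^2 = t^4*y^2 + 5*t^3*y^3 + 2*t^3*y^2 - 14*t^2*y^4 + 10*t^2*y^3 + t^2*y^2 - 28*t*y^4 + 5*t*y^3 - 14*y^4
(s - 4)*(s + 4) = s^2 - 16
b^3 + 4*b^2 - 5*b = b*(b - 1)*(b + 5)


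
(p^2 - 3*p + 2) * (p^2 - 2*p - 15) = p^4 - 5*p^3 - 7*p^2 + 41*p - 30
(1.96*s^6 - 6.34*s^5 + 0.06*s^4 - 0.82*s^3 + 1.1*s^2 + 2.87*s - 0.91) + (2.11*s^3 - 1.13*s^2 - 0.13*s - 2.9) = 1.96*s^6 - 6.34*s^5 + 0.06*s^4 + 1.29*s^3 - 0.0299999999999998*s^2 + 2.74*s - 3.81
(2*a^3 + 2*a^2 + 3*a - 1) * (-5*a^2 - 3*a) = -10*a^5 - 16*a^4 - 21*a^3 - 4*a^2 + 3*a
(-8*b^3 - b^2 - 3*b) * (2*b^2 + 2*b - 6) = -16*b^5 - 18*b^4 + 40*b^3 + 18*b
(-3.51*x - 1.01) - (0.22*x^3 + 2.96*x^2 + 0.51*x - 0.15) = -0.22*x^3 - 2.96*x^2 - 4.02*x - 0.86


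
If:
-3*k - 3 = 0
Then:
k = -1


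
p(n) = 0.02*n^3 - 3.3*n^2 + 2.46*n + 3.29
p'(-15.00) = 114.96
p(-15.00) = -843.61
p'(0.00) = 2.46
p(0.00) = 3.29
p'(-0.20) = 3.78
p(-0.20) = 2.67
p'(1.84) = -9.48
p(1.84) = -3.23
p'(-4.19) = 31.17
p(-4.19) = -66.42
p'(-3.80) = 28.41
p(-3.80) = -54.81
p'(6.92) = -40.34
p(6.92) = -131.08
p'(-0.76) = 7.51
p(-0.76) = -0.49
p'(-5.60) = 41.30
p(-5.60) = -117.49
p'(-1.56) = 12.90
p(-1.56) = -8.65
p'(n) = 0.06*n^2 - 6.6*n + 2.46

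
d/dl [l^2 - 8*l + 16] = 2*l - 8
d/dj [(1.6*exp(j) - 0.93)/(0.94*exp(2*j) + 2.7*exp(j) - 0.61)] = (-1.504*exp(2*j) + 1.7484*exp(j) + 1.535)*exp(j)/(0.8836*exp(4*j) + 5.076*exp(3*j) + 6.1432*exp(2*j) - 3.294*exp(j) + 0.3721)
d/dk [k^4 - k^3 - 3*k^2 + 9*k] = 4*k^3 - 3*k^2 - 6*k + 9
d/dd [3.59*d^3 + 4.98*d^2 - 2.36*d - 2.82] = 10.77*d^2 + 9.96*d - 2.36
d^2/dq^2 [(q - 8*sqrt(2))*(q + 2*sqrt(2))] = 2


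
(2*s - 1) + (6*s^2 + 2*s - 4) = 6*s^2 + 4*s - 5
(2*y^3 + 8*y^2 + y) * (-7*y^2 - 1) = -14*y^5 - 56*y^4 - 9*y^3 - 8*y^2 - y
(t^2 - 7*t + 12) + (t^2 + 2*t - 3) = 2*t^2 - 5*t + 9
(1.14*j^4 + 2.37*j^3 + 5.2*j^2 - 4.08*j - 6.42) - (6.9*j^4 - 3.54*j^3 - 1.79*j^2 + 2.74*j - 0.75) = -5.76*j^4 + 5.91*j^3 + 6.99*j^2 - 6.82*j - 5.67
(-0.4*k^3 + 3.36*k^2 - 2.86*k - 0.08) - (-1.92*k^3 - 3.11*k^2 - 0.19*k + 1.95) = 1.52*k^3 + 6.47*k^2 - 2.67*k - 2.03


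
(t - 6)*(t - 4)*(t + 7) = t^3 - 3*t^2 - 46*t + 168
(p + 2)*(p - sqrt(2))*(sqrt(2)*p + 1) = sqrt(2)*p^3 - p^2 + 2*sqrt(2)*p^2 - 2*p - sqrt(2)*p - 2*sqrt(2)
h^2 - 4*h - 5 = (h - 5)*(h + 1)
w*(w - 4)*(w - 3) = w^3 - 7*w^2 + 12*w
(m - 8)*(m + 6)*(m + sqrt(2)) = m^3 - 2*m^2 + sqrt(2)*m^2 - 48*m - 2*sqrt(2)*m - 48*sqrt(2)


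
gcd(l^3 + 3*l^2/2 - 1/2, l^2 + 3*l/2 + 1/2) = l + 1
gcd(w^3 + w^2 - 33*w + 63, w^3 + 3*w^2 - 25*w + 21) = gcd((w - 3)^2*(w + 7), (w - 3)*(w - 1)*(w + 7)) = w^2 + 4*w - 21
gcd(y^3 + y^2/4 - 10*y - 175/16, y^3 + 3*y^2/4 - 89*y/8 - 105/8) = y^2 - 9*y/4 - 35/8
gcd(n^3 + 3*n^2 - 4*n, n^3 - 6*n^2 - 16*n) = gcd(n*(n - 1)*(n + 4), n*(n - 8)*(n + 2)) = n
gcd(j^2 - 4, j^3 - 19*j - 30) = j + 2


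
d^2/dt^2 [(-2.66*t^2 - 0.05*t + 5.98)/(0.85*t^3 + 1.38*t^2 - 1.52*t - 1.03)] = (-3.84370000000001*t^6 - 0.216750000000019*t^5 + 30.87438*t^4 + 68.150148*t^3 - 1.23793200000001*t^2 - 44.275368*t + 39.1449)/(0.614125*t^9 + 2.99115*t^8 + 1.56162*t^7 - 10.302213*t^6 - 10.041684*t^5 + 11.66502*t^4 + 12.156655*t^3 - 2.74701*t^2 - 4.837704*t - 1.092727)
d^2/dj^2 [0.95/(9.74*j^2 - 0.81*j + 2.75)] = (-180.24844*j^2 + 14.98986*j + 0.95*(19.48*j - 0.81)*(38.96*j - 1.62) - 50.8915)/(9.74*j^2 - 0.81*j + 2.75)^3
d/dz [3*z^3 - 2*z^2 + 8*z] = 9*z^2 - 4*z + 8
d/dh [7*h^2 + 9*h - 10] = 14*h + 9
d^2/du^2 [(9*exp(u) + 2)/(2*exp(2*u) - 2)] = (9*exp(4*u) + 8*exp(3*u) + 54*exp(2*u) + 8*exp(u) + 9)*exp(u)/(2*(exp(6*u) - 3*exp(4*u) + 3*exp(2*u) - 1))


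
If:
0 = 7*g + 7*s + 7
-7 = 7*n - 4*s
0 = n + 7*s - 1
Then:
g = -67/53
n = -45/53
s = 14/53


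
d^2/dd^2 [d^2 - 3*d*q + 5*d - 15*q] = 2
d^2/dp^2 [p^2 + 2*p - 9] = 2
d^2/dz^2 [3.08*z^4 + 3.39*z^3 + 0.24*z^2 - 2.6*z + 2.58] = 36.96*z^2 + 20.34*z + 0.48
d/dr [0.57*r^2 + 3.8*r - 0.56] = 1.14*r + 3.8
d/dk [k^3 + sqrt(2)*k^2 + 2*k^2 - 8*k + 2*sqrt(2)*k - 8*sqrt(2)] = 3*k^2 + 2*sqrt(2)*k + 4*k - 8 + 2*sqrt(2)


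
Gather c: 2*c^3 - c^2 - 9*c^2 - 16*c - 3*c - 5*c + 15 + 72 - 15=2*c^3 - 10*c^2 - 24*c + 72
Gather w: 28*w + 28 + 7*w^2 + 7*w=7*w^2 + 35*w + 28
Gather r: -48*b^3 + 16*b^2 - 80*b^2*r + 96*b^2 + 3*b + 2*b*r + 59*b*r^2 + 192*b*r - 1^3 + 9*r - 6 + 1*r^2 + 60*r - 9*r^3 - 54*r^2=-48*b^3 + 112*b^2 + 3*b - 9*r^3 + r^2*(59*b - 53) + r*(-80*b^2 + 194*b + 69) - 7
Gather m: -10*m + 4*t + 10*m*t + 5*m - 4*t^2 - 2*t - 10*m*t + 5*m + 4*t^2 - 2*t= 0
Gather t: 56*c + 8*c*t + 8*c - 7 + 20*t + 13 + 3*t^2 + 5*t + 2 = 64*c + 3*t^2 + t*(8*c + 25) + 8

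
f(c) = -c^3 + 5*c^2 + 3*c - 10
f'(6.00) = -45.00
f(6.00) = -28.00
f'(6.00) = -45.00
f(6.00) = -28.00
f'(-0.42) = -1.73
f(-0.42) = -10.30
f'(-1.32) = -15.43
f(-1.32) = -2.95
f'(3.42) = 2.11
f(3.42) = 18.74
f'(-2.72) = -46.40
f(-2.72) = 38.96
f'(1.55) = 11.29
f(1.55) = 2.94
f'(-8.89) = -323.00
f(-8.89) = 1061.09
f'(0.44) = 6.82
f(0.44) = -7.80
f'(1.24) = 10.79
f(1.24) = -0.50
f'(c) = -3*c^2 + 10*c + 3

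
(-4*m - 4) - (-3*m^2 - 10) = 3*m^2 - 4*m + 6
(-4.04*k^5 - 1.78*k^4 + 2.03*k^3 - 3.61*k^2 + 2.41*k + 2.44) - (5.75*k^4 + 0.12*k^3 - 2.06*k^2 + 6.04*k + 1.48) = -4.04*k^5 - 7.53*k^4 + 1.91*k^3 - 1.55*k^2 - 3.63*k + 0.96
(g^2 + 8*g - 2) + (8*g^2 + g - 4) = 9*g^2 + 9*g - 6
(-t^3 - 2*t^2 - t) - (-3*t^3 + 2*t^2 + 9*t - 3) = 2*t^3 - 4*t^2 - 10*t + 3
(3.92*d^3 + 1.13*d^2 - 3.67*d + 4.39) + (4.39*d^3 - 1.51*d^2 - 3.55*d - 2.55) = 8.31*d^3 - 0.38*d^2 - 7.22*d + 1.84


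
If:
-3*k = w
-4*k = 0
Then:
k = 0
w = 0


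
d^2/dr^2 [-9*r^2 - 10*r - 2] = -18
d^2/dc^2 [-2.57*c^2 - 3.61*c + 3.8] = -5.14000000000000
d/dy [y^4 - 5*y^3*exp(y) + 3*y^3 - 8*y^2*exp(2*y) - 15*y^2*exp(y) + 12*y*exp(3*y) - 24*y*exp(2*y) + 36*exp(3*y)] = -5*y^3*exp(y) + 4*y^3 - 16*y^2*exp(2*y) - 30*y^2*exp(y) + 9*y^2 + 36*y*exp(3*y) - 64*y*exp(2*y) - 30*y*exp(y) + 120*exp(3*y) - 24*exp(2*y)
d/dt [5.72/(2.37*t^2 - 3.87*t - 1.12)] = (22.1364 - 27.1128*t)/(-2.37*t^2 + 3.87*t + 1.12)^2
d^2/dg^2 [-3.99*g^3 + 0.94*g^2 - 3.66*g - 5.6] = 1.88 - 23.94*g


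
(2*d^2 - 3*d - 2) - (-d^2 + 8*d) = 3*d^2 - 11*d - 2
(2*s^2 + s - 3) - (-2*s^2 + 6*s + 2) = 4*s^2 - 5*s - 5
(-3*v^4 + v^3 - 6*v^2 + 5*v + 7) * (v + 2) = -3*v^5 - 5*v^4 - 4*v^3 - 7*v^2 + 17*v + 14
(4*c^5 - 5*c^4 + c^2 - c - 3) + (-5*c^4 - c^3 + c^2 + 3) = 4*c^5 - 10*c^4 - c^3 + 2*c^2 - c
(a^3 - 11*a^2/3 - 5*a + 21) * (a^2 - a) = a^5 - 14*a^4/3 - 4*a^3/3 + 26*a^2 - 21*a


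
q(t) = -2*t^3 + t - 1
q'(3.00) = -53.00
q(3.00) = -52.00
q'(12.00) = -863.00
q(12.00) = -3445.00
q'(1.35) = -9.94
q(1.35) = -4.57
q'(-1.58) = -13.98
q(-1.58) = 5.31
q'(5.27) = -165.64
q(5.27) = -288.46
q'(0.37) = 0.18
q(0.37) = -0.73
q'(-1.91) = -20.89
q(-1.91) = 11.03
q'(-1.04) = -5.49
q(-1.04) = 0.21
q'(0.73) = -2.20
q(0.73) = -1.05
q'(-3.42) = -69.18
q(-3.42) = 75.58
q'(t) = 1 - 6*t^2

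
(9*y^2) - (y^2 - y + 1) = 8*y^2 + y - 1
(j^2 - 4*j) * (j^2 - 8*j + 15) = j^4 - 12*j^3 + 47*j^2 - 60*j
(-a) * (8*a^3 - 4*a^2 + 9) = -8*a^4 + 4*a^3 - 9*a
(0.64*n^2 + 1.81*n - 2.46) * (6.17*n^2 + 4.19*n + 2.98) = 3.9488*n^4 + 13.8493*n^3 - 5.6871*n^2 - 4.9136*n - 7.3308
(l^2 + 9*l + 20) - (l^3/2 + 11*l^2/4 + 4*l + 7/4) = -l^3/2 - 7*l^2/4 + 5*l + 73/4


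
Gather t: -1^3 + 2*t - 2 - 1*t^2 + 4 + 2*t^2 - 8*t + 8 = t^2 - 6*t + 9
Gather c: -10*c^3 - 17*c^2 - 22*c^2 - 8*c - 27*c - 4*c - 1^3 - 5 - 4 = -10*c^3 - 39*c^2 - 39*c - 10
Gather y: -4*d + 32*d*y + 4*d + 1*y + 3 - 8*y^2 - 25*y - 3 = -8*y^2 + y*(32*d - 24)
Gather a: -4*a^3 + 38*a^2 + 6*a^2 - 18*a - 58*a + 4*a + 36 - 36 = -4*a^3 + 44*a^2 - 72*a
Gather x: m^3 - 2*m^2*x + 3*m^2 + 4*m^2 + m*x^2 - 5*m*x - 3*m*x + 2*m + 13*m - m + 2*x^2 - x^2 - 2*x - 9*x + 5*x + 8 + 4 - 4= m^3 + 7*m^2 + 14*m + x^2*(m + 1) + x*(-2*m^2 - 8*m - 6) + 8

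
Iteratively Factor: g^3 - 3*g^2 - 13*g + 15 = (g - 5)*(g^2 + 2*g - 3) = (g - 5)*(g + 3)*(g - 1)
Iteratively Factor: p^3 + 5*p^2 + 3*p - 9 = (p - 1)*(p^2 + 6*p + 9) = (p - 1)*(p + 3)*(p + 3)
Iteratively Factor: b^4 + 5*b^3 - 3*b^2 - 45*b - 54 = (b - 3)*(b^3 + 8*b^2 + 21*b + 18) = (b - 3)*(b + 2)*(b^2 + 6*b + 9) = (b - 3)*(b + 2)*(b + 3)*(b + 3)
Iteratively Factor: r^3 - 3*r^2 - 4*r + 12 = (r + 2)*(r^2 - 5*r + 6) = (r - 3)*(r + 2)*(r - 2)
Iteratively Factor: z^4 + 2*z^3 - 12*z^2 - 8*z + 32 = (z - 2)*(z^3 + 4*z^2 - 4*z - 16) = (z - 2)*(z + 2)*(z^2 + 2*z - 8) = (z - 2)*(z + 2)*(z + 4)*(z - 2)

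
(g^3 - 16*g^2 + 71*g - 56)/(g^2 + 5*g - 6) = (g^2 - 15*g + 56)/(g + 6)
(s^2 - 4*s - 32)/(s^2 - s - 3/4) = 4*(-s^2 + 4*s + 32)/(-4*s^2 + 4*s + 3)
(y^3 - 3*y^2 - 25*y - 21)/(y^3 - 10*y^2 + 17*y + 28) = (y + 3)/(y - 4)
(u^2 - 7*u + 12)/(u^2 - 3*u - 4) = (u - 3)/(u + 1)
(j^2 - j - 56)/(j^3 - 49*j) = (j - 8)/(j*(j - 7))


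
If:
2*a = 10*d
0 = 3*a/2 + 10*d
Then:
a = 0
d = 0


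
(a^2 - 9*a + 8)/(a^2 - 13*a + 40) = (a - 1)/(a - 5)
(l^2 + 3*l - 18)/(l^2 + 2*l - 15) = (l + 6)/(l + 5)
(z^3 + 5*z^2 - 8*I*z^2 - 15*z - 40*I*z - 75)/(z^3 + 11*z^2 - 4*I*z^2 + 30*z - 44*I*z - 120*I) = (z^2 - 8*I*z - 15)/(z^2 + z*(6 - 4*I) - 24*I)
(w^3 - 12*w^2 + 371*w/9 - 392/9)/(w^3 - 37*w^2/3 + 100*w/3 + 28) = (9*w^2 - 45*w + 56)/(3*(3*w^2 - 16*w - 12))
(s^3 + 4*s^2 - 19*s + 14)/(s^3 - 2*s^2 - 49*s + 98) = (s - 1)/(s - 7)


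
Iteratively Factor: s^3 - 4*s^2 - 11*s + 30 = (s - 5)*(s^2 + s - 6) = (s - 5)*(s + 3)*(s - 2)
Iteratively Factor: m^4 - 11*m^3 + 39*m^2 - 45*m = (m - 5)*(m^3 - 6*m^2 + 9*m) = m*(m - 5)*(m^2 - 6*m + 9) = m*(m - 5)*(m - 3)*(m - 3)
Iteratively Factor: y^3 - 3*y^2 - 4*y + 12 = (y - 3)*(y^2 - 4) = (y - 3)*(y - 2)*(y + 2)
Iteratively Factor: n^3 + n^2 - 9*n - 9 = (n + 3)*(n^2 - 2*n - 3) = (n - 3)*(n + 3)*(n + 1)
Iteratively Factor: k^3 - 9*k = (k)*(k^2 - 9) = k*(k + 3)*(k - 3)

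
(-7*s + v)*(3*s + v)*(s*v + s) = -21*s^3*v - 21*s^3 - 4*s^2*v^2 - 4*s^2*v + s*v^3 + s*v^2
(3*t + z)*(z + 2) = 3*t*z + 6*t + z^2 + 2*z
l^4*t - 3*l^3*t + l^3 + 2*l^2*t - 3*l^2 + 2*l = l*(l - 2)*(l - 1)*(l*t + 1)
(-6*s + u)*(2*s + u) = -12*s^2 - 4*s*u + u^2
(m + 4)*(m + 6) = m^2 + 10*m + 24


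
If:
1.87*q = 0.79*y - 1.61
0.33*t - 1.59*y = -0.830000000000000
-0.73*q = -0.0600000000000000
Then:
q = 0.08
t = 8.24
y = 2.23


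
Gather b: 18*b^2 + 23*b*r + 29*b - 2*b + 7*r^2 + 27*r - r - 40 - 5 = 18*b^2 + b*(23*r + 27) + 7*r^2 + 26*r - 45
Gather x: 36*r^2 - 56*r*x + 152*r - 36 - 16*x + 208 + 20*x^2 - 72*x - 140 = 36*r^2 + 152*r + 20*x^2 + x*(-56*r - 88) + 32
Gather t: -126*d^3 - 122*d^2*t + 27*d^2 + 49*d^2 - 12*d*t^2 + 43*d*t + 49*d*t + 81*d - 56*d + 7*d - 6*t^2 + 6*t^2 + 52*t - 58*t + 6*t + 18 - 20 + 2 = -126*d^3 + 76*d^2 - 12*d*t^2 + 32*d + t*(-122*d^2 + 92*d)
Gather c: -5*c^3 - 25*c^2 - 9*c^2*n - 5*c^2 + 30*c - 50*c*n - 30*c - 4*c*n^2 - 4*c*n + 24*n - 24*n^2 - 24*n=-5*c^3 + c^2*(-9*n - 30) + c*(-4*n^2 - 54*n) - 24*n^2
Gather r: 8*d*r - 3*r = r*(8*d - 3)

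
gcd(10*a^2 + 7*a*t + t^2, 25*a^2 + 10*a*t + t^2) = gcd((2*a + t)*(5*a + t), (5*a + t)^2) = 5*a + t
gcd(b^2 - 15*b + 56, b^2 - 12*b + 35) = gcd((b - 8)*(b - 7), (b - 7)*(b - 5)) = b - 7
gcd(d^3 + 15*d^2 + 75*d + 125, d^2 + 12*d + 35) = d + 5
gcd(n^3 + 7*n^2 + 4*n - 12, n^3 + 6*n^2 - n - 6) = n^2 + 5*n - 6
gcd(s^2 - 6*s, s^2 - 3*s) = s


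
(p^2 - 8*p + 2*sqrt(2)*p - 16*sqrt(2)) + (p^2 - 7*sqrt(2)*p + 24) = 2*p^2 - 8*p - 5*sqrt(2)*p - 16*sqrt(2) + 24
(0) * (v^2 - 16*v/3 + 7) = 0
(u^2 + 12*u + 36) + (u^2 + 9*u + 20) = 2*u^2 + 21*u + 56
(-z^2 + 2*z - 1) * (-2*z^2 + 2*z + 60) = 2*z^4 - 6*z^3 - 54*z^2 + 118*z - 60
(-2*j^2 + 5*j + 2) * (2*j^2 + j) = -4*j^4 + 8*j^3 + 9*j^2 + 2*j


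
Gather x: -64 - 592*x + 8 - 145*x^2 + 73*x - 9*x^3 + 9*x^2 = -9*x^3 - 136*x^2 - 519*x - 56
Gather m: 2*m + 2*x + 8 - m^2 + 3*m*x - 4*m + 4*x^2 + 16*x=-m^2 + m*(3*x - 2) + 4*x^2 + 18*x + 8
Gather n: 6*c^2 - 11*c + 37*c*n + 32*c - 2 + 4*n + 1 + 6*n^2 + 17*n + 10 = 6*c^2 + 21*c + 6*n^2 + n*(37*c + 21) + 9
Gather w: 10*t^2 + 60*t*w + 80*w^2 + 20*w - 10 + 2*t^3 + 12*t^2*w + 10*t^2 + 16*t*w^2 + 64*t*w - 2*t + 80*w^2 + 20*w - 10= 2*t^3 + 20*t^2 - 2*t + w^2*(16*t + 160) + w*(12*t^2 + 124*t + 40) - 20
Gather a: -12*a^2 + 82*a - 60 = -12*a^2 + 82*a - 60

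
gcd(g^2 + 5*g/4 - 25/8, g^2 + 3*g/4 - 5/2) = g - 5/4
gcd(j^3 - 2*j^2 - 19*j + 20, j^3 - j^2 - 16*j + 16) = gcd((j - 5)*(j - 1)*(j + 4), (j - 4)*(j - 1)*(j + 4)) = j^2 + 3*j - 4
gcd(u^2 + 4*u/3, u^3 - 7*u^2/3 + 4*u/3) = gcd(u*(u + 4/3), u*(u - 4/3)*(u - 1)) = u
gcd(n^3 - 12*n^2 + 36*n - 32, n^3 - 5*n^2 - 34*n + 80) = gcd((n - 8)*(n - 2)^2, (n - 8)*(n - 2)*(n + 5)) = n^2 - 10*n + 16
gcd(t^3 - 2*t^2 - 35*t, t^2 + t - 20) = t + 5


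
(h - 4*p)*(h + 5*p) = h^2 + h*p - 20*p^2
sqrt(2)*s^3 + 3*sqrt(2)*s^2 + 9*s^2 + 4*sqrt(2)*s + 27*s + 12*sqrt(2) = (s + 3)*(s + 4*sqrt(2))*(sqrt(2)*s + 1)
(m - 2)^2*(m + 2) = m^3 - 2*m^2 - 4*m + 8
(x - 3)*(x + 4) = x^2 + x - 12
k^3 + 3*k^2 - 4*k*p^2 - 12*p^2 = (k + 3)*(k - 2*p)*(k + 2*p)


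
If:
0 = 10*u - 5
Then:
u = 1/2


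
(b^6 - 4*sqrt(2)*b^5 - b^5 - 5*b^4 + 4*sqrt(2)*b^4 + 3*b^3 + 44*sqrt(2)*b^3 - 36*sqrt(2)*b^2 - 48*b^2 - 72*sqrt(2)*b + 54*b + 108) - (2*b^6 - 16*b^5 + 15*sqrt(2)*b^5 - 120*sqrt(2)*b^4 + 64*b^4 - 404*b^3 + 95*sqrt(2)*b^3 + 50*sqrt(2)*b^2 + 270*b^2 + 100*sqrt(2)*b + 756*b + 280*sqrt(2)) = -b^6 - 19*sqrt(2)*b^5 + 15*b^5 - 69*b^4 + 124*sqrt(2)*b^4 - 51*sqrt(2)*b^3 + 407*b^3 - 318*b^2 - 86*sqrt(2)*b^2 - 702*b - 172*sqrt(2)*b - 280*sqrt(2) + 108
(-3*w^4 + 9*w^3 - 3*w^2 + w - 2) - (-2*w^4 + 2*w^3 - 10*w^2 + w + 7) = -w^4 + 7*w^3 + 7*w^2 - 9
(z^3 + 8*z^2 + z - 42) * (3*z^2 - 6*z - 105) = 3*z^5 + 18*z^4 - 150*z^3 - 972*z^2 + 147*z + 4410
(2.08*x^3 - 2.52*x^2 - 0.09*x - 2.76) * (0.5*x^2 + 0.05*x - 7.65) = 1.04*x^5 - 1.156*x^4 - 16.083*x^3 + 17.8935*x^2 + 0.5505*x + 21.114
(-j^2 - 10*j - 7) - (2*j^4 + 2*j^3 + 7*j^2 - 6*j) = -2*j^4 - 2*j^3 - 8*j^2 - 4*j - 7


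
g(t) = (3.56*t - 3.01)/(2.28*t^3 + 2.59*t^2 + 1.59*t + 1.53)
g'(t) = (3.56*t - 3.01)*(-6.84*t^2 - 5.18*t - 1.59)/(2.28*t^3 + 2.59*t^2 + 1.59*t + 1.53)^2 + 3.56/(2.28*t^3 + 2.59*t^2 + 1.59*t + 1.53) = (-16.2336*t^3 + 11.368*t^2 + 15.5918*t + 10.2327)/(5.1984*t^6 + 11.8104*t^5 + 13.9585*t^4 + 15.213*t^3 + 10.4535*t^2 + 4.8654*t + 2.3409)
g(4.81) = 0.04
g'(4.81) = -0.01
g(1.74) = 0.13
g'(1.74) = -0.02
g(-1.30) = 6.53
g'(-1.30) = 32.81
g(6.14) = 0.03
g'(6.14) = -0.01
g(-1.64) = 2.12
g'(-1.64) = 5.00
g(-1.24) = 9.21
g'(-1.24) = 60.49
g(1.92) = 0.13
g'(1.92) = -0.04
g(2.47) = 0.10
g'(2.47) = -0.04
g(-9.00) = 0.02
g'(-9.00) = 0.01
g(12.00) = 0.01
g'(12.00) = -0.00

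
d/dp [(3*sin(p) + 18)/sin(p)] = -18*cos(p)/sin(p)^2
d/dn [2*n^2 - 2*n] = 4*n - 2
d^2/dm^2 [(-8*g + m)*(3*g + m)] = 2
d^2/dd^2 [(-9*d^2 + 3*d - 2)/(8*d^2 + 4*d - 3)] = 2*(480*d^3 - 1032*d^2 + 24*d - 125)/(512*d^6 + 768*d^5 - 192*d^4 - 512*d^3 + 72*d^2 + 108*d - 27)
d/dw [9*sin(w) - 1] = 9*cos(w)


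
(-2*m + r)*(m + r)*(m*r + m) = -2*m^3*r - 2*m^3 - m^2*r^2 - m^2*r + m*r^3 + m*r^2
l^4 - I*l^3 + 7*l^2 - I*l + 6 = (l - 3*I)*(l - I)*(l + I)*(l + 2*I)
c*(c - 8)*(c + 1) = c^3 - 7*c^2 - 8*c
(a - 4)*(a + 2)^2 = a^3 - 12*a - 16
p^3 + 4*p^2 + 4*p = p*(p + 2)^2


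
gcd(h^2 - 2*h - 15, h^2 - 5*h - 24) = h + 3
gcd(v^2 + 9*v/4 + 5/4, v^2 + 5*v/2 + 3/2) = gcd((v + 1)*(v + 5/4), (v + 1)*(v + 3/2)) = v + 1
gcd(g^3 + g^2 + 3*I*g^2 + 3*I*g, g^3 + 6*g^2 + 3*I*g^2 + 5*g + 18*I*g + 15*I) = g^2 + g*(1 + 3*I) + 3*I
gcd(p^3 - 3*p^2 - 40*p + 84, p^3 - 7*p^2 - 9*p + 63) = p - 7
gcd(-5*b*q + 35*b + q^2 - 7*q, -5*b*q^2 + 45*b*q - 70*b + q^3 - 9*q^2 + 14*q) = -5*b*q + 35*b + q^2 - 7*q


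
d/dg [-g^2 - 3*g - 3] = -2*g - 3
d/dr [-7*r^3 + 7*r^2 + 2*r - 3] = -21*r^2 + 14*r + 2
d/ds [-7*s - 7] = -7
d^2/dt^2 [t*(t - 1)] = 2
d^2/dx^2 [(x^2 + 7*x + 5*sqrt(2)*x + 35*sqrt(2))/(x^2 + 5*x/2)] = 4*(18*x^3 + 20*sqrt(2)*x^3 + 420*sqrt(2)*x^2 + 1050*sqrt(2)*x + 875*sqrt(2))/(x^3*(8*x^3 + 60*x^2 + 150*x + 125))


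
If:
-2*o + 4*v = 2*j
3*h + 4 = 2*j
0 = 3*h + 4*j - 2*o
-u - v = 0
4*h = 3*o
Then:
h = -24/19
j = 2/19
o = -32/19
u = 15/19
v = -15/19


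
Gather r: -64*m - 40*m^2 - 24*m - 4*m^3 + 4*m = -4*m^3 - 40*m^2 - 84*m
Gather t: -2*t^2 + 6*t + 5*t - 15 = -2*t^2 + 11*t - 15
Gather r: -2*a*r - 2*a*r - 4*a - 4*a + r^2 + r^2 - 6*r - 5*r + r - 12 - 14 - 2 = -8*a + 2*r^2 + r*(-4*a - 10) - 28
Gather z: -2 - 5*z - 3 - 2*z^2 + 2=-2*z^2 - 5*z - 3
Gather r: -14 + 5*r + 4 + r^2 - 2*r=r^2 + 3*r - 10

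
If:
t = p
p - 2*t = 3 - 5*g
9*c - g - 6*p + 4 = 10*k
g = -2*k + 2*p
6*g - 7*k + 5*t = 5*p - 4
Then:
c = 1148/459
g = 50/51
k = 24/17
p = 97/51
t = 97/51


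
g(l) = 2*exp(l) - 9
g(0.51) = -5.67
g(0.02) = -6.96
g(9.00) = 16197.17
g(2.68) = 20.17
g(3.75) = 76.04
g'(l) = 2*exp(l)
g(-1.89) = -8.70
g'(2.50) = 24.36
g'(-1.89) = 0.30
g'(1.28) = 7.19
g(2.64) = 19.03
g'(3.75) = 85.04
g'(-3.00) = 0.10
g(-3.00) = -8.90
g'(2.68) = 29.17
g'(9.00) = 16206.17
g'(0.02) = 2.04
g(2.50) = 15.36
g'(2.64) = 28.03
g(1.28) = -1.81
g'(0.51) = 3.33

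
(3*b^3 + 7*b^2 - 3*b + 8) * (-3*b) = -9*b^4 - 21*b^3 + 9*b^2 - 24*b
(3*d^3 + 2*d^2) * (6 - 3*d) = -9*d^4 + 12*d^3 + 12*d^2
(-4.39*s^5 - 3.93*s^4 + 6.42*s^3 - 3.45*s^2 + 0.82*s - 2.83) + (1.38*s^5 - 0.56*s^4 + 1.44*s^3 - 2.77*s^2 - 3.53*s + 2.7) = -3.01*s^5 - 4.49*s^4 + 7.86*s^3 - 6.22*s^2 - 2.71*s - 0.13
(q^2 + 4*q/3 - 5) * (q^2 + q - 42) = q^4 + 7*q^3/3 - 137*q^2/3 - 61*q + 210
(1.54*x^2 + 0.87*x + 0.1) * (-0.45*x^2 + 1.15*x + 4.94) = -0.693*x^4 + 1.3795*x^3 + 8.5631*x^2 + 4.4128*x + 0.494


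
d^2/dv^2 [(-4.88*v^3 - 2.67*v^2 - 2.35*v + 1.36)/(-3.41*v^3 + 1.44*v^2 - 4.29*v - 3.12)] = (1.13686837721616e-13*v^7 + 110.019558*v^6 - 264.377982*v^5 - 1116.393762*v^4 - 93.3907740000001*v^3 + 27.5637599999999*v^2 + 485.5968*v - 73.206432)/(39.651821*v^9 - 50.233392*v^8 + 170.866575*v^7 - 20.540664*v^6 + 123.038487*v^5 + 213.756192*v^4 + 62.891829*v^3 + 130.209768*v^2 + 125.281728*v + 30.371328)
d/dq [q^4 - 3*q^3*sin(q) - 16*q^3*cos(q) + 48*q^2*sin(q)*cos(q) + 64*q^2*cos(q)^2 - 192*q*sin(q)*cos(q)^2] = 16*q^3*sin(q) - 3*q^3*cos(q) + 4*q^3 - 9*q^2*sin(q) - 64*q^2*sin(2*q) - 48*q^2*cos(q) + 48*q^2*cos(2*q) + 48*q*sin(2*q) - 48*q*cos(q) + 64*q*cos(2*q) - 144*q*cos(3*q) + 64*q - 48*sin(q) - 48*sin(3*q)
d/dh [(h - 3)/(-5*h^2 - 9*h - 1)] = (-5*h^2 - 9*h + (h - 3)*(10*h + 9) - 1)/(5*h^2 + 9*h + 1)^2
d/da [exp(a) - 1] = exp(a)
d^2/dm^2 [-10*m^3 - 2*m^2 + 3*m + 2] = -60*m - 4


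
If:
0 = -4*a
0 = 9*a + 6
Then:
No Solution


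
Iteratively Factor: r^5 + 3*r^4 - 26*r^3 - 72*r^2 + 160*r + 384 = (r - 3)*(r^4 + 6*r^3 - 8*r^2 - 96*r - 128) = (r - 3)*(r + 4)*(r^3 + 2*r^2 - 16*r - 32) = (r - 3)*(r + 2)*(r + 4)*(r^2 - 16) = (r - 4)*(r - 3)*(r + 2)*(r + 4)*(r + 4)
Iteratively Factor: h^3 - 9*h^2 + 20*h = (h - 5)*(h^2 - 4*h) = (h - 5)*(h - 4)*(h)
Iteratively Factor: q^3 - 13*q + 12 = (q + 4)*(q^2 - 4*q + 3) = (q - 3)*(q + 4)*(q - 1)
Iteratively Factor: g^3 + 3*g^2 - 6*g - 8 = (g + 1)*(g^2 + 2*g - 8) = (g + 1)*(g + 4)*(g - 2)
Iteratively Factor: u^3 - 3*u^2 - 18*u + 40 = (u - 5)*(u^2 + 2*u - 8) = (u - 5)*(u + 4)*(u - 2)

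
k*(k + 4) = k^2 + 4*k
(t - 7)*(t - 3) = t^2 - 10*t + 21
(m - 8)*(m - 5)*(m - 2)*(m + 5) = m^4 - 10*m^3 - 9*m^2 + 250*m - 400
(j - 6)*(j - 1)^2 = j^3 - 8*j^2 + 13*j - 6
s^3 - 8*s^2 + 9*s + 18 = (s - 6)*(s - 3)*(s + 1)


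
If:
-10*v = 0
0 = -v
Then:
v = 0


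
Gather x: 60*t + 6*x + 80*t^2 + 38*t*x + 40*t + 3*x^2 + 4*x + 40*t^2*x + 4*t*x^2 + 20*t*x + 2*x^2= 80*t^2 + 100*t + x^2*(4*t + 5) + x*(40*t^2 + 58*t + 10)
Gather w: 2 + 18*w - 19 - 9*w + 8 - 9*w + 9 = 0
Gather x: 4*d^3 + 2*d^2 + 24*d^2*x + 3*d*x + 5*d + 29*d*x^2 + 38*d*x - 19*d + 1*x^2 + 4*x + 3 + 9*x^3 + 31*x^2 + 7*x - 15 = 4*d^3 + 2*d^2 - 14*d + 9*x^3 + x^2*(29*d + 32) + x*(24*d^2 + 41*d + 11) - 12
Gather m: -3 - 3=-6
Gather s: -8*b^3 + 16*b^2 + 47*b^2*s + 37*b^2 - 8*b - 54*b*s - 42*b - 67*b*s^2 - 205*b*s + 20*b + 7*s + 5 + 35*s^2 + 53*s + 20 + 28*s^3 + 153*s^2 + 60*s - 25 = -8*b^3 + 53*b^2 - 30*b + 28*s^3 + s^2*(188 - 67*b) + s*(47*b^2 - 259*b + 120)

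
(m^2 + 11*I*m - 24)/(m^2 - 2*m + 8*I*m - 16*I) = (m + 3*I)/(m - 2)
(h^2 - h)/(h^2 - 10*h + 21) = h*(h - 1)/(h^2 - 10*h + 21)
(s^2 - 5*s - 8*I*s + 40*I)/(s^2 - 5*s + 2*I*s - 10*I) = (s - 8*I)/(s + 2*I)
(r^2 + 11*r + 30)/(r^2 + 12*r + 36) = (r + 5)/(r + 6)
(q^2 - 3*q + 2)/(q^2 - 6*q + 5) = (q - 2)/(q - 5)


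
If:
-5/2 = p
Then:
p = -5/2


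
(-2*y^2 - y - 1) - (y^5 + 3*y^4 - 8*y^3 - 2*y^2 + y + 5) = -y^5 - 3*y^4 + 8*y^3 - 2*y - 6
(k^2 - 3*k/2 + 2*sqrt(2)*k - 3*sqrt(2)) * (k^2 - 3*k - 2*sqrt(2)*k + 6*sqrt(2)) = k^4 - 9*k^3/2 - 7*k^2/2 + 36*k - 36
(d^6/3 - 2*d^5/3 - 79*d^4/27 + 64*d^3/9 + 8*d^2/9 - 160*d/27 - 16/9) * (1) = d^6/3 - 2*d^5/3 - 79*d^4/27 + 64*d^3/9 + 8*d^2/9 - 160*d/27 - 16/9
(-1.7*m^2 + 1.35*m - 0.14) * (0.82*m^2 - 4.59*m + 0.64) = -1.394*m^4 + 8.91*m^3 - 7.3993*m^2 + 1.5066*m - 0.0896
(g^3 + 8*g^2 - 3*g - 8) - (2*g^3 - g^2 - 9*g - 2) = -g^3 + 9*g^2 + 6*g - 6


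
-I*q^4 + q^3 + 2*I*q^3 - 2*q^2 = q^2*(q - 2)*(-I*q + 1)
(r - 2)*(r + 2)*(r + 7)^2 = r^4 + 14*r^3 + 45*r^2 - 56*r - 196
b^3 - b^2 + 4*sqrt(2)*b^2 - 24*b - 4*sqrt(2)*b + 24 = (b - 1)*(b - 2*sqrt(2))*(b + 6*sqrt(2))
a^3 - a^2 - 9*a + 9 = (a - 3)*(a - 1)*(a + 3)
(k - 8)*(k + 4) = k^2 - 4*k - 32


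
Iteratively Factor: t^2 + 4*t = (t + 4)*(t)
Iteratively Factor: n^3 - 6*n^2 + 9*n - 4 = (n - 1)*(n^2 - 5*n + 4) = (n - 1)^2*(n - 4)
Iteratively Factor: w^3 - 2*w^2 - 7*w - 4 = (w - 4)*(w^2 + 2*w + 1) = (w - 4)*(w + 1)*(w + 1)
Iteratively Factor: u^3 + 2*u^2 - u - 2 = (u - 1)*(u^2 + 3*u + 2) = (u - 1)*(u + 1)*(u + 2)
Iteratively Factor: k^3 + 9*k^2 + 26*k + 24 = (k + 3)*(k^2 + 6*k + 8) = (k + 3)*(k + 4)*(k + 2)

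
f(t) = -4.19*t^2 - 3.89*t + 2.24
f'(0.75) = -10.18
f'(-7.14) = 55.94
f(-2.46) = -13.55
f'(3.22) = -30.87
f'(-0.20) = -2.21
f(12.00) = -647.80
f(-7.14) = -183.59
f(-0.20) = 2.85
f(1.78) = -17.96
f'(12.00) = -104.45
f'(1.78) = -18.81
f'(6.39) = -57.44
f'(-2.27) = 15.13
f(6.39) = -193.70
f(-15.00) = -882.16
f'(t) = -8.38*t - 3.89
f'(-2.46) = 16.72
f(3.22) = -53.73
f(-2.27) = -10.52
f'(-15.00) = 121.81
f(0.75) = -3.03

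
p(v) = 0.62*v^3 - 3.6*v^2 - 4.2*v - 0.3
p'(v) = 1.86*v^2 - 7.2*v - 4.2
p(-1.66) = -6.08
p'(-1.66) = 12.88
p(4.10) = -35.30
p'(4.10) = -2.45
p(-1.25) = -1.89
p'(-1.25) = 7.71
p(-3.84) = -72.36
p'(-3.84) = 50.87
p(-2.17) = -14.47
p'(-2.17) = 20.18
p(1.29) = -10.38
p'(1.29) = -10.39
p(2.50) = -23.61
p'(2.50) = -10.58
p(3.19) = -30.21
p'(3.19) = -8.24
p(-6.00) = -238.62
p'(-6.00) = 105.96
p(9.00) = 122.28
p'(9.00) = 81.66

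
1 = 1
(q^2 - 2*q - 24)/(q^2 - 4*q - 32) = (q - 6)/(q - 8)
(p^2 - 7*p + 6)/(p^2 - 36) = (p - 1)/(p + 6)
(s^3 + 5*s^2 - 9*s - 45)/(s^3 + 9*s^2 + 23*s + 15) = (s - 3)/(s + 1)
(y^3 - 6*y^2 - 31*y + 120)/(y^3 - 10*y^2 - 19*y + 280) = (y - 3)/(y - 7)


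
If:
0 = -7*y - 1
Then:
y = -1/7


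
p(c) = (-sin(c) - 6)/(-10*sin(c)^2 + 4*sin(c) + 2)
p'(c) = (20*sin(c)*cos(c) - 4*cos(c))*(-sin(c) - 6)/(-10*sin(c)^2 + 4*sin(c) + 2)^2 - cos(c)/(-10*sin(c)^2 + 4*sin(c) + 2) = (-5*sin(c)^2 - 60*sin(c) + 11)*cos(c)/(2*(5*sin(c)^2 - 2*sin(c) - 1)^2)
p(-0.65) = 1.32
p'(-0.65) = 4.34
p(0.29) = -2.70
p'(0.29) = -2.33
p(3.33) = -6.46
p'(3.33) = -53.51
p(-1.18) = 0.50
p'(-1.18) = 0.45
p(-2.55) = 1.63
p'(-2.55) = -6.38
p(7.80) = 1.76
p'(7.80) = -0.37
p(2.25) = 7.20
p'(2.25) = 54.84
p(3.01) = -2.61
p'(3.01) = -1.09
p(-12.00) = -5.16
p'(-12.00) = -23.79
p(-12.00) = -5.16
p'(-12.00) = -23.79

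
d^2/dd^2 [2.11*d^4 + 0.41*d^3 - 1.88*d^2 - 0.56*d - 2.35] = 25.32*d^2 + 2.46*d - 3.76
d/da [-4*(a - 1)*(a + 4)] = -8*a - 12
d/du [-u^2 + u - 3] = 1 - 2*u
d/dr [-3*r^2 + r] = 1 - 6*r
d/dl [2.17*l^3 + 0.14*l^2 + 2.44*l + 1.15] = 6.51*l^2 + 0.28*l + 2.44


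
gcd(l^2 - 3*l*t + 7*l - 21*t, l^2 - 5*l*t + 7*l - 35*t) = l + 7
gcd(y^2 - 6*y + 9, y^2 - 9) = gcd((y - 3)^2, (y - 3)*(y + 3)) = y - 3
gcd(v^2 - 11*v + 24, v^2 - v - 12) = 1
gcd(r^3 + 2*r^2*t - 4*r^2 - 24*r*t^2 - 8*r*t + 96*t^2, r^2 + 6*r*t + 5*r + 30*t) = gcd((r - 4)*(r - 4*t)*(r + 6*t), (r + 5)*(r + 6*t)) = r + 6*t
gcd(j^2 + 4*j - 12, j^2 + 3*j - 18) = j + 6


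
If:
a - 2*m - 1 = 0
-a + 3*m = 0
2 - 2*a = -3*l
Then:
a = 3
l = 4/3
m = 1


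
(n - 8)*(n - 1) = n^2 - 9*n + 8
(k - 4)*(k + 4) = k^2 - 16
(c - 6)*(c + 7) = c^2 + c - 42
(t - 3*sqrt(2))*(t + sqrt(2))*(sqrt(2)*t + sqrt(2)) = sqrt(2)*t^3 - 4*t^2 + sqrt(2)*t^2 - 6*sqrt(2)*t - 4*t - 6*sqrt(2)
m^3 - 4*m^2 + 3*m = m*(m - 3)*(m - 1)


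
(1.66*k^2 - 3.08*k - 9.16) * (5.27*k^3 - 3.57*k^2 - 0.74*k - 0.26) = 8.7482*k^5 - 22.1578*k^4 - 38.506*k^3 + 34.5488*k^2 + 7.5792*k + 2.3816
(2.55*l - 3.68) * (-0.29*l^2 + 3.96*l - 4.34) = -0.7395*l^3 + 11.1652*l^2 - 25.6398*l + 15.9712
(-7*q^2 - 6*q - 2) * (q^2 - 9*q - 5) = -7*q^4 + 57*q^3 + 87*q^2 + 48*q + 10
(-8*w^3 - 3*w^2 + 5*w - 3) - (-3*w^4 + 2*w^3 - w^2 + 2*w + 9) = 3*w^4 - 10*w^3 - 2*w^2 + 3*w - 12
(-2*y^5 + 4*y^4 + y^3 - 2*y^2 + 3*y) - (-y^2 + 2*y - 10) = -2*y^5 + 4*y^4 + y^3 - y^2 + y + 10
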